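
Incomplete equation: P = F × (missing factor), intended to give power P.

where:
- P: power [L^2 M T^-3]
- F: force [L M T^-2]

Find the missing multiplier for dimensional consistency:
v (velocity), dimensions [L T^-1]

P has dimensions [L^2 M T^-3] and F has dimensions [L M T^-2].
The missing factor must have dimensions [L^2 M T^-3] / [L M T^-2] = [L T^-1], i.e. velocity (v).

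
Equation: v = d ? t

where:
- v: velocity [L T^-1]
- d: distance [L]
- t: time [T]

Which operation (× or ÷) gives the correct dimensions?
division (÷): v = d ÷ t

v [L T^-1]; d [L]; t [T].
d × t → [L T] ✗
d ÷ t → [L T^-1] ✓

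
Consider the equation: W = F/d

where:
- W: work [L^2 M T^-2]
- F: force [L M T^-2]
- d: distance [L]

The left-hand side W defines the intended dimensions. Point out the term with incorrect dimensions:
The right-hand side term F/d

W has dimensions [L^2 M T^-2], but F/d has dimensions [M T^-2], so the term F/d is dimensionally wrong for W.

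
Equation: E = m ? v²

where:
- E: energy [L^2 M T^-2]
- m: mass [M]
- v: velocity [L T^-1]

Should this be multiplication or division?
multiplication (×): E = m × v²

E [L^2 M T^-2]; m [M]; v² [L^2 T^-2].
m × v² → [L^2 M T^-2] ✓
m ÷ v² → [L^-2 M T^2] ✗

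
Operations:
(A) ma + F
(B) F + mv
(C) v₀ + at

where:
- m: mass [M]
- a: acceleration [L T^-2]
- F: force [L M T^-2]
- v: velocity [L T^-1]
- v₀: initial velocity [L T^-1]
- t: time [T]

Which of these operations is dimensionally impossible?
(B) F + mv

(A) ma + F: ma [L M T^-2] and F [L M T^-2] — same dimensions ✓
(B) F + mv: F [L M T^-2] and mv [L M T^-1] — different dimensions cannot be added/subtracted ✗
(C) v₀ + at: v₀ [L T^-1] and at [L T^-1] — same dimensions ✓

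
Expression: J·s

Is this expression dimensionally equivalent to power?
No

The expression J·s has dimensions [L^2 M T^-1], but power has dimensions [L^2 M T^-3].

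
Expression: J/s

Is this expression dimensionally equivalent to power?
Yes

The expression J/s has dimensions [L^2 M T^-3], which is exactly power [L^2 M T^-3].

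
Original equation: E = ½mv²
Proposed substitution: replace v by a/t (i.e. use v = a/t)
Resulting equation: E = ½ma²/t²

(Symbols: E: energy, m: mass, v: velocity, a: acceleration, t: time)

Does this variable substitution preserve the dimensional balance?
No

[v] = [L T^-1] and [a/t] = [L T^-3]. These differ, so the substitution replaces a quantity by one of different dimensions and the result E = ½ma²/t² has LHS [L^2 M T^-2] vs RHS [L^2 M T^-6] — inconsistent.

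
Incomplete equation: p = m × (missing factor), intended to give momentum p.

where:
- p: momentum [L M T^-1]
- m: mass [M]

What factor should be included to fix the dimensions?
v (velocity), dimensions [L T^-1]

p has dimensions [L M T^-1] and m has dimensions [M].
The missing factor must have dimensions [L M T^-1] / [M] = [L T^-1], i.e. velocity (v).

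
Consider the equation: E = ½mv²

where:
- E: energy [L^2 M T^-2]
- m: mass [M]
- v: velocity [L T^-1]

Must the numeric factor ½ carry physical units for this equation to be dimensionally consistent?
No

E has dimensions [L^2 M T^-2] and mv² already has dimensions [L^2 M T^-2], so the equation balances without ½ contributing any dimensions. ½ is a pure (dimensionless) number; changing or removing it would not affect dimensional consistency.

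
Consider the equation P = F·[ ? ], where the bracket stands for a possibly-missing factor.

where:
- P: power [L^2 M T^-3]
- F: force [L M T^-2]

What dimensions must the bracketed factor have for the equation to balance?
[L T^-1] — velocity (e.g. v)

P has dimensions [L^2 M T^-3]; F has dimensions [L M T^-2].
The bracketed factor must supply [L^2 M T^-3] / [L M T^-2] = [L T^-1].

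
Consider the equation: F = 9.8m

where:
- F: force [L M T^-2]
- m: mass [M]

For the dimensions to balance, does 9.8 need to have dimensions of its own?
Yes

F has dimensions [L M T^-2], while m alone has dimensions [M]. For the equation to balance, the factor 9.8 must carry dimensions [L T^-2] — it is a dimensional constant (a numerical value of a physical quantity with its units suppressed), not a pure number.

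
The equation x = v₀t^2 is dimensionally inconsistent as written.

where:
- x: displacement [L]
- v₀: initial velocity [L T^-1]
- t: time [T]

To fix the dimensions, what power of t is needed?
The exponent of t should be 1: x = v₀t

The LHS x has dimensions [L]; t has dimensions [T].
As written, the RHS v₀t^2 (exponent 2 on t) has dimensions [L T], which does not match.
With exponent 1, the RHS v₀t has dimensions [L], matching the LHS.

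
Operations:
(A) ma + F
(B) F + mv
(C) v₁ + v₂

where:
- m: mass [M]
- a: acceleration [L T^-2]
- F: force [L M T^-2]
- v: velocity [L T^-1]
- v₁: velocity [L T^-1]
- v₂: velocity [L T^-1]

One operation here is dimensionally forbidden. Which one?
(B) F + mv

(A) ma + F: ma [L M T^-2] and F [L M T^-2] — same dimensions ✓
(B) F + mv: F [L M T^-2] and mv [L M T^-1] — different dimensions cannot be added/subtracted ✗
(C) v₁ + v₂: v₁ [L T^-1] and v₂ [L T^-1] — same dimensions ✓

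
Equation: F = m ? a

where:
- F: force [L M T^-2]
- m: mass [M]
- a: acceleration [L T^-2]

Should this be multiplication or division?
multiplication (×): F = m × a

F [L M T^-2]; m [M]; a [L T^-2].
m × a → [L M T^-2] ✓
m ÷ a → [L^-1 M T^2] ✗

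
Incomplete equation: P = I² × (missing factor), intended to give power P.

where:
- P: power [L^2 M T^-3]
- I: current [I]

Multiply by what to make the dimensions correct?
R (resistance), dimensions [I^-2 L^2 M T^-3]

P has dimensions [L^2 M T^-3] and I² has dimensions [I^2].
The missing factor must have dimensions [L^2 M T^-3] / [I^2] = [I^-2 L^2 M T^-3], i.e. resistance (R).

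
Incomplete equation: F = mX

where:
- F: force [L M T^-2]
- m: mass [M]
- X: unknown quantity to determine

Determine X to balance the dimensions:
X = a (acceleration), dimensions [L T^-2]

F has dimensions [L M T^-2]; the rest of the RHS (m) has dimensions [M].
So X must have dimensions [L T^-2] — X = a (acceleration).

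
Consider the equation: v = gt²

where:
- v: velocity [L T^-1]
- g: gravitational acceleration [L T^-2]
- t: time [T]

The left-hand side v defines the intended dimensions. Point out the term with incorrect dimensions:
The right-hand side term gt²

v has dimensions [L T^-1], but gt² has dimensions [L], so the term gt² is dimensionally wrong for v.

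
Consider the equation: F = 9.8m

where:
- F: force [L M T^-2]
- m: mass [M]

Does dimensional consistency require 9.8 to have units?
Yes

F has dimensions [L M T^-2], while m alone has dimensions [M]. For the equation to balance, the factor 9.8 must carry dimensions [L T^-2] — it is a dimensional constant (a numerical value of a physical quantity with its units suppressed), not a pure number.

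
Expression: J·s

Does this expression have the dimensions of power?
No

The expression J·s has dimensions [L^2 M T^-1], but power has dimensions [L^2 M T^-3].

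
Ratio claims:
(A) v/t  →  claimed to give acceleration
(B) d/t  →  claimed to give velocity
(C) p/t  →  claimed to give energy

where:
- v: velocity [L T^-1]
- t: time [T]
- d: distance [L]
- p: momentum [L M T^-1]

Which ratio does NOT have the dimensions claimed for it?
(C) p/t does not give energy

(A) v/t: [L T^-2] = acceleration [L T^-2] ✓
(B) d/t: [L T^-1] = velocity [L T^-1] ✓
(C) p/t: [L M T^-2] ≠ energy [L^2 M T^-2] ✗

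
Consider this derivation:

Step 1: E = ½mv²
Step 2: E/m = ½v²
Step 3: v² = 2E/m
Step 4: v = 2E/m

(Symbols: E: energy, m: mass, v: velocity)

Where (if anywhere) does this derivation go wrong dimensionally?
Step 4

Step 1: E = ½mv² → LHS [L^2 M T^-2], RHS [L^2 M T^-2] ✓
Step 2: E/m = ½v² → LHS [L^2 T^-2], RHS [L^2 T^-2] ✓
Step 3: v² = 2E/m → LHS [L^2 T^-2], RHS [L^2 T^-2] ✓
Step 4: v = 2E/m → LHS [L T^-1], RHS [L^2 T^-2] ✗

The first dimensional inconsistency appears in step 4: v = 2E/m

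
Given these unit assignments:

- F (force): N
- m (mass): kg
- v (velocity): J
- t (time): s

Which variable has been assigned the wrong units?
v

The variable v (velocity) should have units m/s, not J.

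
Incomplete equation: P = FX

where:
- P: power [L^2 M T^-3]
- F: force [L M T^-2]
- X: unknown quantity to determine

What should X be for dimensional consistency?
X = v (velocity), dimensions [L T^-1]

P has dimensions [L^2 M T^-3]; the rest of the RHS (F) has dimensions [L M T^-2].
So X must have dimensions [L T^-1] — X = v (velocity).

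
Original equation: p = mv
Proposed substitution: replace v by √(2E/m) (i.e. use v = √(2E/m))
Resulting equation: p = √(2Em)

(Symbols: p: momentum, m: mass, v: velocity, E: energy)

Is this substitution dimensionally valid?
Yes

[v] = [L T^-1] and [√(2E/m)] = [L T^-1]. These match, so the substitution replaces a quantity by one of the same dimensions and the result p = √(2Em) has LHS [L M T^-1] vs RHS [L M T^-1] — still consistent.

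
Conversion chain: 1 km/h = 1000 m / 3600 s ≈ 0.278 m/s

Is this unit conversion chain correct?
The chain is correct (no errors).

Correct: 1 km = 1000 m, 1 h = 3600 s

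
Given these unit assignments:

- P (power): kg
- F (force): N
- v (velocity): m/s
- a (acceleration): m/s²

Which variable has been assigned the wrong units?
P

The variable P (power) should have units W, not kg.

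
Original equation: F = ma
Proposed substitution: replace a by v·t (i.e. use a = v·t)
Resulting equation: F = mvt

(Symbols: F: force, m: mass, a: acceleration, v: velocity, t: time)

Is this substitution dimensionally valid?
No

[a] = [L T^-2] and [v·t] = [L]. These differ, so the substitution replaces a quantity by one of different dimensions and the result F = mvt has LHS [L M T^-2] vs RHS [L M] — inconsistent.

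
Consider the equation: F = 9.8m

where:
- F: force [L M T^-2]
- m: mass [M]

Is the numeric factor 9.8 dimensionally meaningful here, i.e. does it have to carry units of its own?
Yes

F has dimensions [L M T^-2], while m alone has dimensions [M]. For the equation to balance, the factor 9.8 must carry dimensions [L T^-2] — it is a dimensional constant (a numerical value of a physical quantity with its units suppressed), not a pure number.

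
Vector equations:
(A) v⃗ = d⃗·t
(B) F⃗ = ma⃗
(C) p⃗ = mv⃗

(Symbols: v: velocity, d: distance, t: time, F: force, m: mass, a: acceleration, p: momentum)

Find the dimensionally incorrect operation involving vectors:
(A) v⃗ = d⃗·t

(A) v⃗ = d⃗·t: LHS [L T^-1], RHS [L T] ✗ — velocity is displacement per time; should be d⃗/t
(B) F⃗ = ma⃗: LHS [L M T^-2], RHS [L M T^-2] ✓ — Force and acceleration are vectors, mass is a scalar
(C) p⃗ = mv⃗: LHS [L M T^-1], RHS [L M T^-1] ✓ — mass (scalar) times velocity (vector)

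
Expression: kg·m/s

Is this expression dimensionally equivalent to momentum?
Yes

The expression kg·m/s has dimensions [L M T^-1], which is exactly momentum [L M T^-1].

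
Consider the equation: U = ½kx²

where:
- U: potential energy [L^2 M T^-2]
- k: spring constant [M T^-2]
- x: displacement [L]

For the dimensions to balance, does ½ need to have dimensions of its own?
No

U has dimensions [L^2 M T^-2] and kx² already has dimensions [L^2 M T^-2], so the equation balances without ½ contributing any dimensions. ½ is a pure (dimensionless) number; changing or removing it would not affect dimensional consistency.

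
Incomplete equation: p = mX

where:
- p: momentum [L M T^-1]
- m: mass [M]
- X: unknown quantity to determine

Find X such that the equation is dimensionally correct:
X = v (velocity), dimensions [L T^-1]

p has dimensions [L M T^-1]; the rest of the RHS (m) has dimensions [M].
So X must have dimensions [L T^-1] — X = v (velocity).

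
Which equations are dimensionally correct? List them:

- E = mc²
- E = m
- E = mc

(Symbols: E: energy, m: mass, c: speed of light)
Dimensionally correct: E = mc²
Dimensionally incorrect: E = m, E = mc
Ordered (correct first, then incorrect): E = mc², E = m, E = mc

- E = mc²: LHS [L^2 M T^-2], RHS [L^2 M T^-2] → correct ✓
- E = m: LHS [L^2 M T^-2], RHS [M] → incorrect ✗
- E = mc: LHS [L^2 M T^-2], RHS [L M T^-1] → incorrect ✗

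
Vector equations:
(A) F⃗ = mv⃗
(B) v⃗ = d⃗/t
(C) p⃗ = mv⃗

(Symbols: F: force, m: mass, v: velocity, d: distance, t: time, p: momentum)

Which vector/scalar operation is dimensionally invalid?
(A) F⃗ = mv⃗

(A) F⃗ = mv⃗: LHS [L M T^-2], RHS [L M T^-1] ✗ — mass times velocity is momentum, not force; should be ma⃗
(B) v⃗ = d⃗/t: LHS [L T^-1], RHS [L T^-1] ✓ — displacement (vector) divided by time (scalar)
(C) p⃗ = mv⃗: LHS [L M T^-1], RHS [L M T^-1] ✓ — mass (scalar) times velocity (vector)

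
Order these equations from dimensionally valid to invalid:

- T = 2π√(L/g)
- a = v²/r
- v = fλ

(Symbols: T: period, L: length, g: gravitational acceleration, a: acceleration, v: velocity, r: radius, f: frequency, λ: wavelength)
Dimensionally correct: T = 2π√(L/g), a = v²/r, v = fλ
Dimensionally incorrect: none
Ordered (correct first, then incorrect): T = 2π√(L/g), a = v²/r, v = fλ

- T = 2π√(L/g): LHS [T], RHS [T] → correct ✓
- a = v²/r: LHS [L T^-2], RHS [L T^-2] → correct ✓
- v = fλ: LHS [L T^-1], RHS [L T^-1] → correct ✓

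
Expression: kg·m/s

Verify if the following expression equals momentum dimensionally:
Yes

The expression kg·m/s has dimensions [L M T^-1], which is exactly momentum [L M T^-1].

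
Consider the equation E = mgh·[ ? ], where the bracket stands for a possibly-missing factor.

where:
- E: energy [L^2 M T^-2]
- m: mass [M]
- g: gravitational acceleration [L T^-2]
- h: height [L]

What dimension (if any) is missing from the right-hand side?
Nothing is missing — the bracketed factor must be dimensionless.

E has dimensions [L^2 M T^-2] and mgh already has dimensions [L^2 M T^-2], so E = mgh is dimensionally complete.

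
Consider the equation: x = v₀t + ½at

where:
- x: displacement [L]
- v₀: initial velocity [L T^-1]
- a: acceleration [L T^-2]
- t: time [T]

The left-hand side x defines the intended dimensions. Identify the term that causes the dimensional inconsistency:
The term ½at

Checking each RHS term against the LHS:
- v₀t: [L] — matches x [L] ✓
- ½at: [L T^-1] — does NOT match x [L] ✗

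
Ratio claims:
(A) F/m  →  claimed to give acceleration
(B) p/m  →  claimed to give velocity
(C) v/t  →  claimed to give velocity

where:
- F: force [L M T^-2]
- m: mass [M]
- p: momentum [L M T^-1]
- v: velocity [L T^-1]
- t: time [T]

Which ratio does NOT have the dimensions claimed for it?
(C) v/t does not give velocity

(A) F/m: [L T^-2] = acceleration [L T^-2] ✓
(B) p/m: [L T^-1] = velocity [L T^-1] ✓
(C) v/t: [L T^-2] ≠ velocity [L T^-1] ✗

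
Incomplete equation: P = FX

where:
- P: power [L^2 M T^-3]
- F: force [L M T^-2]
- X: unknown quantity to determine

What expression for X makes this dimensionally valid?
X = v (velocity), dimensions [L T^-1]

P has dimensions [L^2 M T^-3]; the rest of the RHS (F) has dimensions [L M T^-2].
So X must have dimensions [L T^-1] — X = v (velocity).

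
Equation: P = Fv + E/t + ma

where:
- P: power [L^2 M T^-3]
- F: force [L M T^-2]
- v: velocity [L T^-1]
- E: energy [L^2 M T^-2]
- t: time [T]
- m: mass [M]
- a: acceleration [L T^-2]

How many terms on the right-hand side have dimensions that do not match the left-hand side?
1

LHS P: [L^2 M T^-3]
- Fv: [L^2 M T^-3] ✓
- E/t: [L^2 M T^-3] ✓
- ma: [L M T^-2] ✗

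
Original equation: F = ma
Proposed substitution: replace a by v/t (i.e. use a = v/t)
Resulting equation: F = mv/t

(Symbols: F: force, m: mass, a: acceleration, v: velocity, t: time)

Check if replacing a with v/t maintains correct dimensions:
Yes

[a] = [L T^-2] and [v/t] = [L T^-2]. These match, so the substitution replaces a quantity by one of the same dimensions and the result F = mv/t has LHS [L M T^-2] vs RHS [L M T^-2] — still consistent.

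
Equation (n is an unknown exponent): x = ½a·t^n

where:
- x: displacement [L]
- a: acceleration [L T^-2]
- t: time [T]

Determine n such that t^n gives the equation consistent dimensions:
n = 2

x has dimensions [L]; t has dimensions [T].
The rest of the RHS has dimensions [L T^-2], so t^n must supply [T^2].
With n = 2: ½a·t^2 has dimensions [L], matching the LHS ✓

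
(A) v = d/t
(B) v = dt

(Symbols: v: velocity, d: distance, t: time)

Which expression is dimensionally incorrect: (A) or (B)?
(B)

(A) v = d/t: LHS [L T^-1], RHS [L T^-1] ✓
(B) v = dt: LHS [L T^-1], RHS [L T] ✗

Expression (B) v = dt is dimensionally incorrect.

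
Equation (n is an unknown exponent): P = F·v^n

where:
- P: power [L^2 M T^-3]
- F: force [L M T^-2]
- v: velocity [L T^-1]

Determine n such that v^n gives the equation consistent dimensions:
n = 1

P has dimensions [L^2 M T^-3]; v has dimensions [L T^-1].
The rest of the RHS has dimensions [L M T^-2], so v^n must supply [L T^-1].
With n = 1: F·v^1 has dimensions [L^2 M T^-3], matching the LHS ✓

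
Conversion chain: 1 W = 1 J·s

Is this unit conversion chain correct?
The chain is incorrect (it contains an error).

Incorrect: Watt is J/s, not J·s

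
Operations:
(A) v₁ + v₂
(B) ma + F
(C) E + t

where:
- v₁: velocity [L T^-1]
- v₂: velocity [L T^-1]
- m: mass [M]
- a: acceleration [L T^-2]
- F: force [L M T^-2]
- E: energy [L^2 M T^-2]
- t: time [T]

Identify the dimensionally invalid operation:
(C) E + t

(A) v₁ + v₂: v₁ [L T^-1] and v₂ [L T^-1] — same dimensions ✓
(B) ma + F: ma [L M T^-2] and F [L M T^-2] — same dimensions ✓
(C) E + t: E [L^2 M T^-2] and t [T] — different dimensions cannot be added/subtracted ✗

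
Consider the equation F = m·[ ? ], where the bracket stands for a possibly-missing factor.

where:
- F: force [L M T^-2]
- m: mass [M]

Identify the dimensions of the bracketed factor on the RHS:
[L T^-2] — acceleration (e.g. a)

F has dimensions [L M T^-2]; m has dimensions [M].
The bracketed factor must supply [L M T^-2] / [M] = [L T^-2].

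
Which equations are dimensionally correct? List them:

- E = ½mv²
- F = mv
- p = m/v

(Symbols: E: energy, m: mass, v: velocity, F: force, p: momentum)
Dimensionally correct: E = ½mv²
Dimensionally incorrect: F = mv, p = m/v
Ordered (correct first, then incorrect): E = ½mv², F = mv, p = m/v

- E = ½mv²: LHS [L^2 M T^-2], RHS [L^2 M T^-2] → correct ✓
- F = mv: LHS [L M T^-2], RHS [L M T^-1] → incorrect ✗
- p = m/v: LHS [L M T^-1], RHS [L^-1 M T] → incorrect ✗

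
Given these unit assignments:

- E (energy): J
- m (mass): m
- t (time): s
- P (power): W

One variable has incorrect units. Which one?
m

The variable m (mass) should have units kg, not m.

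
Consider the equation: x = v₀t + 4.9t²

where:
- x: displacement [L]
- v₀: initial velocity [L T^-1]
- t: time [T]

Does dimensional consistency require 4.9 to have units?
Yes

x has dimensions [L], while t² alone has dimensions [T^2]. For the equation to balance, the factor 4.9 must carry dimensions [L T^-2] — it is a dimensional constant (a numerical value of a physical quantity with its units suppressed), not a pure number.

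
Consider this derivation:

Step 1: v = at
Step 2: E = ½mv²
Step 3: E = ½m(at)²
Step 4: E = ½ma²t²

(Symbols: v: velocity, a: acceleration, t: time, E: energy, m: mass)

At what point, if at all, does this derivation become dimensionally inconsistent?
No step introduces an error — all steps are dimensionally consistent.

Step 1: v = at → LHS [L T^-1], RHS [L T^-1] ✓
Step 2: E = ½mv² → LHS [L^2 M T^-2], RHS [L^2 M T^-2] ✓
Step 3: E = ½m(at)² → LHS [L^2 M T^-2], RHS [L^2 M T^-2] ✓
Step 4: E = ½ma²t² → LHS [L^2 M T^-2], RHS [L^2 M T^-2] ✓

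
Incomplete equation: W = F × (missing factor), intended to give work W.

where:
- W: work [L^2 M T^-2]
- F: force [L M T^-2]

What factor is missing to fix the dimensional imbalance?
d (distance), dimensions [L]

W has dimensions [L^2 M T^-2] and F has dimensions [L M T^-2].
The missing factor must have dimensions [L^2 M T^-2] / [L M T^-2] = [L], i.e. distance (d).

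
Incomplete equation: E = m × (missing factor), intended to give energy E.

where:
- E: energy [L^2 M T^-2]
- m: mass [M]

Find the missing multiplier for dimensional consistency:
v² (velocity squared), dimensions [L^2 T^-2]

E has dimensions [L^2 M T^-2] and m has dimensions [M].
The missing factor must have dimensions [L^2 M T^-2] / [M] = [L^2 T^-2], i.e. velocity squared (v²).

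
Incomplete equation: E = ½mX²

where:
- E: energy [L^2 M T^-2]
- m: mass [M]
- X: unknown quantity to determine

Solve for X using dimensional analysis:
X = v (velocity), dimensions [L T^-1]

E has dimensions [L^2 M T^-2]; the rest of the RHS (½m) has dimensions [M].
So X² must have dimensions [L^2 T^-2], i.e. X has dimensions [L T^-1] — X = v (velocity).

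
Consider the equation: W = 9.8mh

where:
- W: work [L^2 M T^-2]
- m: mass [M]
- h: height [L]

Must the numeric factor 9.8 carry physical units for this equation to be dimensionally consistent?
Yes

W has dimensions [L^2 M T^-2], while mh alone has dimensions [L M]. For the equation to balance, the factor 9.8 must carry dimensions [L T^-2] — it is a dimensional constant (a numerical value of a physical quantity with its units suppressed), not a pure number.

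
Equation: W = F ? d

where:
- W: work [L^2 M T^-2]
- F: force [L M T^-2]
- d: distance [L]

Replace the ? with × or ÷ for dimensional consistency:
multiplication (×): W = F × d

W [L^2 M T^-2]; F [L M T^-2]; d [L].
F × d → [L^2 M T^-2] ✓
F ÷ d → [M T^-2] ✗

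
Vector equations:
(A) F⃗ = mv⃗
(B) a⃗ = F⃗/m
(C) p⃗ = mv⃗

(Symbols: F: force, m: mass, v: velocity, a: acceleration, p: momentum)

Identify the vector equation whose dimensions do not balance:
(A) F⃗ = mv⃗

(A) F⃗ = mv⃗: LHS [L M T^-2], RHS [L M T^-1] ✗ — mass times velocity is momentum, not force; should be ma⃗
(B) a⃗ = F⃗/m: LHS [L T^-2], RHS [L T^-2] ✓ — force (vector) divided by mass (scalar)
(C) p⃗ = mv⃗: LHS [L M T^-1], RHS [L M T^-1] ✓ — mass (scalar) times velocity (vector)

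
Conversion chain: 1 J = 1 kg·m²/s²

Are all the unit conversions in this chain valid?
The chain is correct (no errors).

Correct: Joule is defined as kg·m²/s²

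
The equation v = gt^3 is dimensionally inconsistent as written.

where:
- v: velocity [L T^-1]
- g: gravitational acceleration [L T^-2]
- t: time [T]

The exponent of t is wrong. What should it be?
The exponent of t should be 1: v = gt

The LHS v has dimensions [L T^-1]; t has dimensions [T].
As written, the RHS gt^3 (exponent 3 on t) has dimensions [L T], which does not match.
With exponent 1, the RHS gt has dimensions [L T^-1], matching the LHS.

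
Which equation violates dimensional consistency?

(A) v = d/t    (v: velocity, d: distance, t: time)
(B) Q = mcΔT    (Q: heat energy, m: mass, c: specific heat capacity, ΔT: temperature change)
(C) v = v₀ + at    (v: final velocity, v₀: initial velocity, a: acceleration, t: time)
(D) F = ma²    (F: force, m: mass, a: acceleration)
(D) F = ma²

The equation (D) F = ma² is dimensionally incorrect.

LHS (F): [L M T^-2]
RHS (ma²): [L^2 M T^-4] ✗

The dimensions do not match. The other three equations balance.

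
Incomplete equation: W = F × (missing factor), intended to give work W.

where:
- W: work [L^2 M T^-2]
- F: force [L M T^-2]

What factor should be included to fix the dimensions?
d (distance), dimensions [L]

W has dimensions [L^2 M T^-2] and F has dimensions [L M T^-2].
The missing factor must have dimensions [L^2 M T^-2] / [L M T^-2] = [L], i.e. distance (d).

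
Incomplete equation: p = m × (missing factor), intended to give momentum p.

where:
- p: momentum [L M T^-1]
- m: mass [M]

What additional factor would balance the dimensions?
v (velocity), dimensions [L T^-1]

p has dimensions [L M T^-1] and m has dimensions [M].
The missing factor must have dimensions [L M T^-1] / [M] = [L T^-1], i.e. velocity (v).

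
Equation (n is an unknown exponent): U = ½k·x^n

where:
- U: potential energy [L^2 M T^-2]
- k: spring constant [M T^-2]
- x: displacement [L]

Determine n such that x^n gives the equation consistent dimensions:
n = 2

U has dimensions [L^2 M T^-2]; x has dimensions [L].
The rest of the RHS has dimensions [M T^-2], so x^n must supply [L^2].
With n = 2: ½k·x^2 has dimensions [L^2 M T^-2], matching the LHS ✓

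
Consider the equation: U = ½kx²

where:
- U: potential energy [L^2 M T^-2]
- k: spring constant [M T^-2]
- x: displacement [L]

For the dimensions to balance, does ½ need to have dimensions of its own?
No

U has dimensions [L^2 M T^-2] and kx² already has dimensions [L^2 M T^-2], so the equation balances without ½ contributing any dimensions. ½ is a pure (dimensionless) number; changing or removing it would not affect dimensional consistency.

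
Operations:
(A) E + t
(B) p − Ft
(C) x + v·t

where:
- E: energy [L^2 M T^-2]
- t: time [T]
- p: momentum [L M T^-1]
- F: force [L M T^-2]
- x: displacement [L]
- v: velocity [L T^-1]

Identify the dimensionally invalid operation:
(A) E + t

(A) E + t: E [L^2 M T^-2] and t [T] — different dimensions cannot be added/subtracted ✗
(B) p − Ft: p [L M T^-1] and Ft [L M T^-1] — same dimensions ✓
(C) x + v·t: x [L] and v·t [L] — same dimensions ✓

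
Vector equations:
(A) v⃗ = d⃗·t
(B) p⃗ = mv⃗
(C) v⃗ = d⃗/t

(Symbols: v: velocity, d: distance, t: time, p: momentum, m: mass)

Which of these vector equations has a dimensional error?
(A) v⃗ = d⃗·t

(A) v⃗ = d⃗·t: LHS [L T^-1], RHS [L T] ✗ — velocity is displacement per time; should be d⃗/t
(B) p⃗ = mv⃗: LHS [L M T^-1], RHS [L M T^-1] ✓ — mass (scalar) times velocity (vector)
(C) v⃗ = d⃗/t: LHS [L T^-1], RHS [L T^-1] ✓ — displacement (vector) divided by time (scalar)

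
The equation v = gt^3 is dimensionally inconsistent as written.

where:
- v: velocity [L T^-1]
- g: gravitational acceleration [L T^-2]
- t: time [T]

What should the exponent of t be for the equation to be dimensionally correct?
The exponent of t should be 1: v = gt

The LHS v has dimensions [L T^-1]; t has dimensions [T].
As written, the RHS gt^3 (exponent 3 on t) has dimensions [L T], which does not match.
With exponent 1, the RHS gt has dimensions [L T^-1], matching the LHS.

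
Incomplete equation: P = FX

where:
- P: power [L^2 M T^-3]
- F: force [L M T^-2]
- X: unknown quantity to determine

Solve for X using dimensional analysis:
X = v (velocity), dimensions [L T^-1]

P has dimensions [L^2 M T^-3]; the rest of the RHS (F) has dimensions [L M T^-2].
So X must have dimensions [L T^-1] — X = v (velocity).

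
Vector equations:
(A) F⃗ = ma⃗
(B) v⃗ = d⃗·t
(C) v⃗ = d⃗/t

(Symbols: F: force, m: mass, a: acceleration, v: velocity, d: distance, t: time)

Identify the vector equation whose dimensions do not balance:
(B) v⃗ = d⃗·t

(A) F⃗ = ma⃗: LHS [L M T^-2], RHS [L M T^-2] ✓ — Force and acceleration are vectors, mass is a scalar
(B) v⃗ = d⃗·t: LHS [L T^-1], RHS [L T] ✗ — velocity is displacement per time; should be d⃗/t
(C) v⃗ = d⃗/t: LHS [L T^-1], RHS [L T^-1] ✓ — displacement (vector) divided by time (scalar)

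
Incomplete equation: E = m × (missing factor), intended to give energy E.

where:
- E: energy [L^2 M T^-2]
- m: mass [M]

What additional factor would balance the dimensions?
v² (velocity squared), dimensions [L^2 T^-2]

E has dimensions [L^2 M T^-2] and m has dimensions [M].
The missing factor must have dimensions [L^2 M T^-2] / [M] = [L^2 T^-2], i.e. velocity squared (v²).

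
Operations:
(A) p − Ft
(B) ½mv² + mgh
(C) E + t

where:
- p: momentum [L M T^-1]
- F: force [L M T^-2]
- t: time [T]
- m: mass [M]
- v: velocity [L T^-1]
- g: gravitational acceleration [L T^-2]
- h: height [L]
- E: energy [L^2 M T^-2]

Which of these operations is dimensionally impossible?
(C) E + t

(A) p − Ft: p [L M T^-1] and Ft [L M T^-1] — same dimensions ✓
(B) ½mv² + mgh: ½mv² [L^2 M T^-2] and mgh [L^2 M T^-2] — same dimensions ✓
(C) E + t: E [L^2 M T^-2] and t [T] — different dimensions cannot be added/subtracted ✗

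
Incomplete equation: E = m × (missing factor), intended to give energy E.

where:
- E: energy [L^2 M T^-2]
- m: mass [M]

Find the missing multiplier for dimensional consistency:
v² (velocity squared), dimensions [L^2 T^-2]

E has dimensions [L^2 M T^-2] and m has dimensions [M].
The missing factor must have dimensions [L^2 M T^-2] / [M] = [L^2 T^-2], i.e. velocity squared (v²).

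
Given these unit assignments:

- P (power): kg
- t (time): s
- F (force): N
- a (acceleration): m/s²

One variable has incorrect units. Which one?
P

The variable P (power) should have units W, not kg.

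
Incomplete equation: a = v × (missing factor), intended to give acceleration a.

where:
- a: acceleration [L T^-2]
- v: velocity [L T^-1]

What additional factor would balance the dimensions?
1/t (inverse time), dimensions [T^-1]

a has dimensions [L T^-2] and v has dimensions [L T^-1].
The missing factor must have dimensions [L T^-2] / [L T^-1] = [T^-1], i.e. inverse time (1/t).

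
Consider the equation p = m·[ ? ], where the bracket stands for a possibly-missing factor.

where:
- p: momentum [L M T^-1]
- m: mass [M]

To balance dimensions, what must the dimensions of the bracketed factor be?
[L T^-1] — velocity (e.g. v)

p has dimensions [L M T^-1]; m has dimensions [M].
The bracketed factor must supply [L M T^-1] / [M] = [L T^-1].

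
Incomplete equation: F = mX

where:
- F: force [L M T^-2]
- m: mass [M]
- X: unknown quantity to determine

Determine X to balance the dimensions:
X = a (acceleration), dimensions [L T^-2]

F has dimensions [L M T^-2]; the rest of the RHS (m) has dimensions [M].
So X must have dimensions [L T^-2] — X = a (acceleration).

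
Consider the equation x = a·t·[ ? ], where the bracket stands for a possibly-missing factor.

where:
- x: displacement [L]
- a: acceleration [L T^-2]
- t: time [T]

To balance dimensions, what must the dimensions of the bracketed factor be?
[T] — time (e.g. t)

x has dimensions [L]; a·t has dimensions [L T^-1].
The bracketed factor must supply [L] / [L T^-1] = [T].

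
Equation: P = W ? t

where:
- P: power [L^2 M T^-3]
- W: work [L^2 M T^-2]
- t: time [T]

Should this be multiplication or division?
division (÷): P = W ÷ t

P [L^2 M T^-3]; W [L^2 M T^-2]; t [T].
W × t → [L^2 M T^-1] ✗
W ÷ t → [L^2 M T^-3] ✓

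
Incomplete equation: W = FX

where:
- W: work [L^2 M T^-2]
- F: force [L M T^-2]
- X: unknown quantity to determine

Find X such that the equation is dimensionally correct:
X = d (distance), dimensions [L]

W has dimensions [L^2 M T^-2]; the rest of the RHS (F) has dimensions [L M T^-2].
So X must have dimensions [L] — X = d (distance).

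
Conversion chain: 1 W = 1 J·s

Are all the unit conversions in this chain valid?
The chain is incorrect (it contains an error).

Incorrect: Watt is J/s, not J·s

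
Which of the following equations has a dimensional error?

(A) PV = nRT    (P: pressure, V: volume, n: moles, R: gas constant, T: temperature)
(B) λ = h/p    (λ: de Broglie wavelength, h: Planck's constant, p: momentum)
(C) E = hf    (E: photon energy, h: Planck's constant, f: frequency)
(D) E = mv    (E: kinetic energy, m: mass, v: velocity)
(D) E = mv

The equation (D) E = mv is dimensionally incorrect.

LHS (E): [L^2 M T^-2]
RHS (mv): [L M T^-1] ✗

The dimensions do not match. The other three equations balance.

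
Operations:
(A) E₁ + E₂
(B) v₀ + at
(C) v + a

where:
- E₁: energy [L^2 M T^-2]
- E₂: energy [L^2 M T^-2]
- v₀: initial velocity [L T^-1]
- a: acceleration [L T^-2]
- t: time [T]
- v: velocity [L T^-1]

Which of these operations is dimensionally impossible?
(C) v + a

(A) E₁ + E₂: E₁ [L^2 M T^-2] and E₂ [L^2 M T^-2] — same dimensions ✓
(B) v₀ + at: v₀ [L T^-1] and at [L T^-1] — same dimensions ✓
(C) v + a: v [L T^-1] and a [L T^-2] — different dimensions cannot be added/subtracted ✗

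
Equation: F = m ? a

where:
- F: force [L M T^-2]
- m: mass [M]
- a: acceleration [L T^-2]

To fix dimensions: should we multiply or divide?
multiplication (×): F = m × a

F [L M T^-2]; m [M]; a [L T^-2].
m × a → [L M T^-2] ✓
m ÷ a → [L^-1 M T^2] ✗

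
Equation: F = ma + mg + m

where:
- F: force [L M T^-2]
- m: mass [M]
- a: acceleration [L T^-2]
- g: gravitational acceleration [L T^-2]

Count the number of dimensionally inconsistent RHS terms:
1

LHS F: [L M T^-2]
- ma: [L M T^-2] ✓
- mg: [L M T^-2] ✓
- m: [M] ✗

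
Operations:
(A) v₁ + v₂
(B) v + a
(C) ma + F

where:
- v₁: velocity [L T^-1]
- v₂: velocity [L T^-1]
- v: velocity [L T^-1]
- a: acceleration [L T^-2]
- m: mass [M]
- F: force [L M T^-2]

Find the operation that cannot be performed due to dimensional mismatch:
(B) v + a

(A) v₁ + v₂: v₁ [L T^-1] and v₂ [L T^-1] — same dimensions ✓
(B) v + a: v [L T^-1] and a [L T^-2] — different dimensions cannot be added/subtracted ✗
(C) ma + F: ma [L M T^-2] and F [L M T^-2] — same dimensions ✓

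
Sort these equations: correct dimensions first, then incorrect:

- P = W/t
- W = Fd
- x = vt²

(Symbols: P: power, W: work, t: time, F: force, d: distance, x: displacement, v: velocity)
Dimensionally correct: P = W/t, W = Fd
Dimensionally incorrect: x = vt²
Ordered (correct first, then incorrect): P = W/t, W = Fd, x = vt²

- P = W/t: LHS [L^2 M T^-3], RHS [L^2 M T^-3] → correct ✓
- W = Fd: LHS [L^2 M T^-2], RHS [L^2 M T^-2] → correct ✓
- x = vt²: LHS [L], RHS [L T] → incorrect ✗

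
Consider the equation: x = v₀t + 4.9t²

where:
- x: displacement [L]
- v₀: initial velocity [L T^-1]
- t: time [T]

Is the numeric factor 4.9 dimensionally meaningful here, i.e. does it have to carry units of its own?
Yes

x has dimensions [L], while t² alone has dimensions [T^2]. For the equation to balance, the factor 4.9 must carry dimensions [L T^-2] — it is a dimensional constant (a numerical value of a physical quantity with its units suppressed), not a pure number.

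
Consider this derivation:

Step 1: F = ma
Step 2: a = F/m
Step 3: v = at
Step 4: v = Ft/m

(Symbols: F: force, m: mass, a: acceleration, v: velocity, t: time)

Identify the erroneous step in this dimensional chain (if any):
No step introduces an error — all steps are dimensionally consistent.

Step 1: F = ma → LHS [L M T^-2], RHS [L M T^-2] ✓
Step 2: a = F/m → LHS [L T^-2], RHS [L T^-2] ✓
Step 3: v = at → LHS [L T^-1], RHS [L T^-1] ✓
Step 4: v = Ft/m → LHS [L T^-1], RHS [L T^-1] ✓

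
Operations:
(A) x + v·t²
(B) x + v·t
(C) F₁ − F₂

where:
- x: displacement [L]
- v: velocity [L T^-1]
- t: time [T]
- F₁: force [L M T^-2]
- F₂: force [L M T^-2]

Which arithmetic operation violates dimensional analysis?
(A) x + v·t²

(A) x + v·t²: x [L] and v·t² [L T] — different dimensions cannot be added/subtracted ✗
(B) x + v·t: x [L] and v·t [L] — same dimensions ✓
(C) F₁ − F₂: F₁ [L M T^-2] and F₂ [L M T^-2] — same dimensions ✓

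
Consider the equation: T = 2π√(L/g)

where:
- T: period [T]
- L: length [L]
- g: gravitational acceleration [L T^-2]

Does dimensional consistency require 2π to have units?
No

T has dimensions [T] and √(L/g) already has dimensions [T], so the equation balances without 2π contributing any dimensions. 2π is a pure (dimensionless) number; changing or removing it would not affect dimensional consistency.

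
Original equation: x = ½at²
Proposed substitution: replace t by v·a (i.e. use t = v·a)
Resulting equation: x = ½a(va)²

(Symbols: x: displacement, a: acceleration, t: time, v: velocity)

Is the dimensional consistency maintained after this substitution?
No

[t] = [T] and [v·a] = [L^2 T^-3]. These differ, so the substitution replaces a quantity by one of different dimensions and the result x = ½a(va)² has LHS [L] vs RHS [L^5 T^-8] — inconsistent.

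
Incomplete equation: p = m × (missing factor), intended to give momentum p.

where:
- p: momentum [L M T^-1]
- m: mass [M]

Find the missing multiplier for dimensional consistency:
v (velocity), dimensions [L T^-1]

p has dimensions [L M T^-1] and m has dimensions [M].
The missing factor must have dimensions [L M T^-1] / [M] = [L T^-1], i.e. velocity (v).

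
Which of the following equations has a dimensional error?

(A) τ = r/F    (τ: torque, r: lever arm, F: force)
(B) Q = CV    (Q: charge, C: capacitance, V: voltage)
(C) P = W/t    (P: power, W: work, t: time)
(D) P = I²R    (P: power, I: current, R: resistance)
(A) τ = r/F

The equation (A) τ = r/F is dimensionally incorrect.

LHS (τ): [L^2 M T^-2]
RHS (r/F): [M^-1 T^2] ✗

The dimensions do not match. The other three equations balance.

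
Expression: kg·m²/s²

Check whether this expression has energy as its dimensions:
Yes

The expression kg·m²/s² has dimensions [L^2 M T^-2], which is exactly energy [L^2 M T^-2].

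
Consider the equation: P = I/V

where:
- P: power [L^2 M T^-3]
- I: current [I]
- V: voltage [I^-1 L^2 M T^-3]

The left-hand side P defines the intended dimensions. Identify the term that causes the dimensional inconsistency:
The right-hand side term I/V

P has dimensions [L^2 M T^-3], but I/V has dimensions [I^2 L^-2 M^-1 T^3], so the term I/V is dimensionally wrong for P.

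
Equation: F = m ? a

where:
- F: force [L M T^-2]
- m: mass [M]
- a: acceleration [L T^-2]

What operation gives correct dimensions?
multiplication (×): F = m × a

F [L M T^-2]; m [M]; a [L T^-2].
m × a → [L M T^-2] ✓
m ÷ a → [L^-1 M T^2] ✗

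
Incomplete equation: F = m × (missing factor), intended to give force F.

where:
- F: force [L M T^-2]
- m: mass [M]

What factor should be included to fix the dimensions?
a (acceleration), dimensions [L T^-2]

F has dimensions [L M T^-2] and m has dimensions [M].
The missing factor must have dimensions [L M T^-2] / [M] = [L T^-2], i.e. acceleration (a).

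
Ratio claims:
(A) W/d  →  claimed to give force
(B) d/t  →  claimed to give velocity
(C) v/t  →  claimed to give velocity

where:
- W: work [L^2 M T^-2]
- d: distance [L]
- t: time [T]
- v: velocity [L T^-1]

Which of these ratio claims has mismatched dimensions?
(C) v/t does not give velocity

(A) W/d: [L M T^-2] = force [L M T^-2] ✓
(B) d/t: [L T^-1] = velocity [L T^-1] ✓
(C) v/t: [L T^-2] ≠ velocity [L T^-1] ✗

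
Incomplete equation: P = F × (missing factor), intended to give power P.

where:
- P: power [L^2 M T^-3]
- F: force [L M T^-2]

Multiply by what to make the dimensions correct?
v (velocity), dimensions [L T^-1]

P has dimensions [L^2 M T^-3] and F has dimensions [L M T^-2].
The missing factor must have dimensions [L^2 M T^-3] / [L M T^-2] = [L T^-1], i.e. velocity (v).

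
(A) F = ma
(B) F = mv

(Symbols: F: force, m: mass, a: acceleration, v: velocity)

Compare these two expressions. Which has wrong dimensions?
(B)

(A) F = ma: LHS [L M T^-2], RHS [L M T^-2] ✓
(B) F = mv: LHS [L M T^-2], RHS [L M T^-1] ✗

Expression (B) F = mv is dimensionally incorrect.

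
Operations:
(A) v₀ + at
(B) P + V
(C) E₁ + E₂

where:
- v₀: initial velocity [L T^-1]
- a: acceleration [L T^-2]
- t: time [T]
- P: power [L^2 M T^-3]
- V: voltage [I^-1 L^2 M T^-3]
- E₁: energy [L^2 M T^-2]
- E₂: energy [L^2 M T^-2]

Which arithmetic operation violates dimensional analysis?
(B) P + V

(A) v₀ + at: v₀ [L T^-1] and at [L T^-1] — same dimensions ✓
(B) P + V: P [L^2 M T^-3] and V [I^-1 L^2 M T^-3] — different dimensions cannot be added/subtracted ✗
(C) E₁ + E₂: E₁ [L^2 M T^-2] and E₂ [L^2 M T^-2] — same dimensions ✓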